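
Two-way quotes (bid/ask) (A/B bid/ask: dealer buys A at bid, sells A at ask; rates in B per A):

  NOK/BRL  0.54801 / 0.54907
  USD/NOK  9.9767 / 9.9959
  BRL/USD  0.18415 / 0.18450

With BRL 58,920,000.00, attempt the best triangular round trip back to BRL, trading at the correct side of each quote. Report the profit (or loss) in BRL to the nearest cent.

Best loop BRL → USD → NOK → BRL:
BRL 58,920,000.00 × 0.18415 (sell BRL at bid) = USD 10,850,118.00
USD 10,850,118.00 × 9.9767 (sell USD at bid) = NOK 108,248,372.25
NOK 108,248,372.25 × 0.54801 (sell NOK at bid) = BRL 59,321,190.48

Net profit: BRL 401,190.48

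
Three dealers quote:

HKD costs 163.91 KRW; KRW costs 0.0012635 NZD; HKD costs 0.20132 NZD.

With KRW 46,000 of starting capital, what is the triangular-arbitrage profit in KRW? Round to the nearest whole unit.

Profit: KRW 1,321

Profitable loop is KRW → NZD → HKD → KRW:
KRW 46,000 × 0.0012635 = NZD 58.12
NZD 58.12 ÷ 0.20132 = HKD 288.70
HKD 288.70 × 163.91 = KRW 47,321
Profit = KRW 47,321 − KRW 46,000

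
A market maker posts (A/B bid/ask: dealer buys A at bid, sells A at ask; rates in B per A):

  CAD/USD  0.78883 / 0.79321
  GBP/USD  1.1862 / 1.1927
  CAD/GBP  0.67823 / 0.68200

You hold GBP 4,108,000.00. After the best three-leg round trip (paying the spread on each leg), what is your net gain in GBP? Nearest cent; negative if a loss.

Net profit: GBP 58,555.49

Best loop GBP → USD → CAD → GBP:
GBP 4,108,000.00 × 1.1862 (sell GBP at bid) = USD 4,872,909.60
USD 4,872,909.60 ÷ 0.79321 (buy CAD at ask) = CAD 6,143,278.07
CAD 6,143,278.07 × 0.67823 (sell CAD at bid) = GBP 4,166,555.49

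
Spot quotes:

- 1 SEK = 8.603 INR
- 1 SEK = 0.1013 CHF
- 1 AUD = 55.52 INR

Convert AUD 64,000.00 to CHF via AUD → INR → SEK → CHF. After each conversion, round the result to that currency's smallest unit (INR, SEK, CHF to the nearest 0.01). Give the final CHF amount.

AUD 64,000.00 × 55.52 = INR 3,553,280.00
INR 3,553,280.00 ÷ 8.603 = SEK 413,028.01
SEK 413,028.01 × 0.1013 = CHF 41,839.74

CHF 41,839.74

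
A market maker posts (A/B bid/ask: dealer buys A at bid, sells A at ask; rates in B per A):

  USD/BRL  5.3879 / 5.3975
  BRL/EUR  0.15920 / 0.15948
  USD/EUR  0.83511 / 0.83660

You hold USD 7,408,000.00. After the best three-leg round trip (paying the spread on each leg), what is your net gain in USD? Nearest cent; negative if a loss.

Net profit: USD 187,313.48

Best loop USD → BRL → EUR → USD:
USD 7,408,000.00 × 5.3879 (sell USD at bid) = BRL 39,913,563.20
BRL 39,913,563.20 × 0.15920 (sell BRL at bid) = EUR 6,354,239.26
EUR 6,354,239.26 ÷ 0.83660 (buy USD at ask) = USD 7,595,313.48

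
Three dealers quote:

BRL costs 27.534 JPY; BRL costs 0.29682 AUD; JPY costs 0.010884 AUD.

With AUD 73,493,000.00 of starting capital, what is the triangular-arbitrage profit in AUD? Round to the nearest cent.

Profit: AUD 708,153.41

Profitable loop is AUD → BRL → JPY → AUD:
AUD 73,493,000.00 ÷ 0.29682 = BRL 247,601,239.81
BRL 247,601,239.81 × 27.534 = JPY 6,817,452,537
JPY 6,817,452,537 × 0.010884 = AUD 74,201,153.41
Profit = AUD 74,201,153.41 − AUD 73,493,000.00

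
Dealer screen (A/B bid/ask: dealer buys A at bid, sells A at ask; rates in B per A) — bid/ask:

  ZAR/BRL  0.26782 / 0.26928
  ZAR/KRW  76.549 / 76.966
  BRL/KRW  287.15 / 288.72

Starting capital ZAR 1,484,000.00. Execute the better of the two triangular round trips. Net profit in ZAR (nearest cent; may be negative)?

Net result: ZAR -1,185.55 (no profitable arbitrage after spreads)

Best loop ZAR → BRL → KRW → ZAR:
ZAR 1,484,000.00 × 0.26782 (sell ZAR at bid) = BRL 397,444.88
BRL 397,444.88 × 287.15 (sell BRL at bid) = KRW 114,126,297
KRW 114,126,297 ÷ 76.966 (buy ZAR at ask) = ZAR 1,482,814.45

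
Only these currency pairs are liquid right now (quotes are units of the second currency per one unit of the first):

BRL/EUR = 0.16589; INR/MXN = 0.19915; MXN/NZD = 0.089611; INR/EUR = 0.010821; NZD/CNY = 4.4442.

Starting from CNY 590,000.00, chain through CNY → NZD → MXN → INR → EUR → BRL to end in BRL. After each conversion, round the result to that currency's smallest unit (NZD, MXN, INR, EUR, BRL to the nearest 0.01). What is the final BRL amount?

BRL 485,248.24

CNY 590,000.00 ÷ 4.4442 = NZD 132,757.30
NZD 132,757.30 ÷ 0.089611 = MXN 1,481,484.42
MXN 1,481,484.42 ÷ 0.19915 = INR 7,439,038.01
INR 7,439,038.01 × 0.010821 = EUR 80,497.83
EUR 80,497.83 ÷ 0.16589 = BRL 485,248.24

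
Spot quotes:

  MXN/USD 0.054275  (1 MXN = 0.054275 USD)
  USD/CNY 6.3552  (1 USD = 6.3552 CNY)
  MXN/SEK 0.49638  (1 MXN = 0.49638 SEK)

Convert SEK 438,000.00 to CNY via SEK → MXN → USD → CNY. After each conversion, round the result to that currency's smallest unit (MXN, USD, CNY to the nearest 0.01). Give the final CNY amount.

SEK 438,000.00 ÷ 0.49638 = MXN 882,388.49
MXN 882,388.49 × 0.054275 = USD 47,891.64
USD 47,891.64 × 6.3552 = CNY 304,360.95

CNY 304,360.95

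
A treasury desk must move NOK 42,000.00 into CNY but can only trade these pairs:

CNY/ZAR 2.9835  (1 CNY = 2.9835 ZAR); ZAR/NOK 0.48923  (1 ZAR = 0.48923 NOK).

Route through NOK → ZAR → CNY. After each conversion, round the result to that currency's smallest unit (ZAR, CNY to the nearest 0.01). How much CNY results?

CNY 28,774.66

NOK 42,000.00 ÷ 0.48923 = ZAR 85,849.19
ZAR 85,849.19 ÷ 2.9835 = CNY 28,774.66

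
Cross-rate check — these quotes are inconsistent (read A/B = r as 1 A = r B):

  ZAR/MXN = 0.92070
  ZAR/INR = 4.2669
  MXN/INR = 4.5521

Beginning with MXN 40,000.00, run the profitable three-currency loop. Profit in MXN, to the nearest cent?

Profitable loop is MXN → ZAR → INR → MXN:
MXN 40,000.00 ÷ 0.92070 = ZAR 43,445.20
ZAR 43,445.20 × 4.2669 = INR 185,376.34
INR 185,376.34 ÷ 4.5521 = MXN 40,723.26
Profit = MXN 40,723.26 − MXN 40,000.00

Profit: MXN 723.26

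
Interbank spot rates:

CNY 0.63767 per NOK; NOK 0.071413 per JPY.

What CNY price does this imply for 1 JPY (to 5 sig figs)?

JPY/CNY = 0.045538

1 JPY × 0.071413 = 0.071413 NOK
0.071413 NOK × 0.63767 = 0.0455379 CNY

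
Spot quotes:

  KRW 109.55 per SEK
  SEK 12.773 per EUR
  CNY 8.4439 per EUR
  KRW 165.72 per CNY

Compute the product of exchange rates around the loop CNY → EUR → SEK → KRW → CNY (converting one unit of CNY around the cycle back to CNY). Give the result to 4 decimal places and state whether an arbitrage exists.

1.0000 (no arbitrage)

Around CNY → EUR → SEK → KRW → CNY: 1 ÷ 8.4439 × 12.773 × 109.55 ÷ 165.72 = 0.999971
Product ≈ 1 (deviation 0.003%, within rounding noise).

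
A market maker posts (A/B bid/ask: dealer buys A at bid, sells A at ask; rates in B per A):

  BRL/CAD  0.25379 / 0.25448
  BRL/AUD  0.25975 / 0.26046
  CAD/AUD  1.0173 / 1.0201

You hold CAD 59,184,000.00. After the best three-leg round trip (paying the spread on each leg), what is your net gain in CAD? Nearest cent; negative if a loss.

Net profit: CAD 35,326.86

Best loop CAD → BRL → AUD → CAD:
CAD 59,184,000.00 ÷ 0.25448 (buy BRL at ask) = BRL 232,568,374.72
BRL 232,568,374.72 × 0.25975 (sell BRL at bid) = AUD 60,409,635.33
AUD 60,409,635.33 ÷ 1.0201 (buy CAD at ask) = CAD 59,219,326.86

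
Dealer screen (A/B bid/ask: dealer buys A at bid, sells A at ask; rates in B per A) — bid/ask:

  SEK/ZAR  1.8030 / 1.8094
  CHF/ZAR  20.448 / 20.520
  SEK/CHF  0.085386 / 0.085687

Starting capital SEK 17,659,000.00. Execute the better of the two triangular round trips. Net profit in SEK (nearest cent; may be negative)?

Best loop SEK → ZAR → CHF → SEK:
SEK 17,659,000.00 × 1.8030 (sell SEK at bid) = ZAR 31,839,177.00
ZAR 31,839,177.00 ÷ 20.520 (buy CHF at ask) = CHF 1,551,616.81
CHF 1,551,616.81 ÷ 0.085687 (buy SEK at ask) = SEK 18,107,960.52

Net profit: SEK 448,960.52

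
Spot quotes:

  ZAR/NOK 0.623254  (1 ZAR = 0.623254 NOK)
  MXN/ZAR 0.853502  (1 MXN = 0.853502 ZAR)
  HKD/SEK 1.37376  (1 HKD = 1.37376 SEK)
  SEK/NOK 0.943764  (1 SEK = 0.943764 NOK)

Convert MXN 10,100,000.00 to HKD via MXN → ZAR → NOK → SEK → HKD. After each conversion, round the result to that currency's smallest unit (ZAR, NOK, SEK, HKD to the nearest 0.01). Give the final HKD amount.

MXN 10,100,000.00 × 0.853502 = ZAR 8,620,370.20
ZAR 8,620,370.20 × 0.623254 = NOK 5,372,680.21
NOK 5,372,680.21 ÷ 0.943764 = SEK 5,692,821.73
SEK 5,692,821.73 ÷ 1.37376 = HKD 4,143,971.09

HKD 4,143,971.09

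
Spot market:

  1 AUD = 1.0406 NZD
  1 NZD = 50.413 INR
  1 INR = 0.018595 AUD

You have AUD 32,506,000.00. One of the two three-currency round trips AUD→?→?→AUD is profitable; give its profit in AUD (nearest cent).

Profitable loop is AUD → INR → NZD → AUD:
AUD 32,506,000.00 ÷ 0.018595 = INR 1,748,104,329.12
INR 1,748,104,329.12 ÷ 50.413 = NZD 34,675,665.58
NZD 34,675,665.58 ÷ 1.0406 = AUD 33,322,761.47
Profit = AUD 33,322,761.47 − AUD 32,506,000.00

Profit: AUD 816,761.47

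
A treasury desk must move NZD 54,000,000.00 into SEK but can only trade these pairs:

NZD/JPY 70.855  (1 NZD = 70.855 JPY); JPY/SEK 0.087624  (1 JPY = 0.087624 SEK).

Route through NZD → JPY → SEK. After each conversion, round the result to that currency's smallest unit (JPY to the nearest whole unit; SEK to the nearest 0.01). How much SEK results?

NZD 54,000,000.00 × 70.855 = JPY 3,826,170,000
JPY 3,826,170,000 × 0.087624 = SEK 335,264,320.08

SEK 335,264,320.08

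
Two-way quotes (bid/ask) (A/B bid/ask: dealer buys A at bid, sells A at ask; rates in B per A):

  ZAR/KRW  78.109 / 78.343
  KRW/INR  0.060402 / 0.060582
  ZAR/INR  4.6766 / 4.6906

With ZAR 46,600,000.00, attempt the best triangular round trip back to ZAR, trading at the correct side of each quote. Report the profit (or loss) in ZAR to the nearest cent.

Best loop ZAR → KRW → INR → ZAR:
ZAR 46,600,000.00 × 78.109 (sell ZAR at bid) = KRW 3,639,879,400
KRW 3,639,879,400 × 0.060402 (sell KRW at bid) = INR 219,855,995.52
INR 219,855,995.52 ÷ 4.6906 (buy ZAR at ask) = ZAR 46,871,614.62

Net profit: ZAR 271,614.62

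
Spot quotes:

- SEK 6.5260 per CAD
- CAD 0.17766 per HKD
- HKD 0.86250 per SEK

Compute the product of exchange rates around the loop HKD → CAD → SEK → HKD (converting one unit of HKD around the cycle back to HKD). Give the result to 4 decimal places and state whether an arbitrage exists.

Around HKD → CAD → SEK → HKD: 1 × 0.17766 × 6.5260 × 0.86250 = 0.999990
Product ≈ 1 (deviation 0.001%, within rounding noise).

1.0000 (no arbitrage)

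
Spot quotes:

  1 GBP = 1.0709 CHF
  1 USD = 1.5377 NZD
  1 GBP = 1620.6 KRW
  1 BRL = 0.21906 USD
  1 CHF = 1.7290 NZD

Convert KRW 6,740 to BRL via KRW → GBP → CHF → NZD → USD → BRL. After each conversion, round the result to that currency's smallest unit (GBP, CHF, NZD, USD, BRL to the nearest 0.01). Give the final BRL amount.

KRW 6,740 ÷ 1620.6 = GBP 4.16
GBP 4.16 × 1.0709 = CHF 4.45
CHF 4.45 × 1.7290 = NZD 7.69
NZD 7.69 ÷ 1.5377 = USD 5.00
USD 5.00 ÷ 0.21906 = BRL 22.82

BRL 22.82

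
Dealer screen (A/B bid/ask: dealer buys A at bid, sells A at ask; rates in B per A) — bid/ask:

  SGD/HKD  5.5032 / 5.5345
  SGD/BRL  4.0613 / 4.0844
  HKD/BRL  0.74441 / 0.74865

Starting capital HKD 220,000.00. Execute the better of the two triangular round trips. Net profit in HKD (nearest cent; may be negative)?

Net profit: HKD 659.13

Best loop HKD → BRL → SGD → HKD:
HKD 220,000.00 × 0.74441 (sell HKD at bid) = BRL 163,770.20
BRL 163,770.20 ÷ 4.0844 (buy SGD at ask) = SGD 40,096.51
SGD 40,096.51 × 5.5032 (sell SGD at bid) = HKD 220,659.13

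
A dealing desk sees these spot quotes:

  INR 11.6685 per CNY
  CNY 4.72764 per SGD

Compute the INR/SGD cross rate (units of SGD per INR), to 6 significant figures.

INR/SGD = 0.0181276

1 INR ÷ 11.6685 = 0.0857008 CNY
0.0857008 CNY ÷ 4.72764 = 0.0181276 SGD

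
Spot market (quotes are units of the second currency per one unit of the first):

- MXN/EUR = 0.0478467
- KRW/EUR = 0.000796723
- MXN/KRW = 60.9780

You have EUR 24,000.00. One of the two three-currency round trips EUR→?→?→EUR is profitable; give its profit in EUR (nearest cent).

Profit: EUR 369.12

Profitable loop is EUR → MXN → KRW → EUR:
EUR 24,000.00 ÷ 0.0478467 = MXN 501,601.99
MXN 501,601.99 × 60.9780 = KRW 30,586,686
KRW 30,586,686 × 0.000796723 = EUR 24,369.12
Profit = EUR 24,369.12 − EUR 24,000.00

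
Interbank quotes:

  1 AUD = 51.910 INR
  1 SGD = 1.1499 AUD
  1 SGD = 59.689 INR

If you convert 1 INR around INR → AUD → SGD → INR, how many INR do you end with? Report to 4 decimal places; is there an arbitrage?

1.0000 (no arbitrage)

Around INR → AUD → SGD → INR: 1 ÷ 51.910 ÷ 1.1499 × 59.689 = 0.999961
Product ≈ 1 (deviation 0.004%, within rounding noise).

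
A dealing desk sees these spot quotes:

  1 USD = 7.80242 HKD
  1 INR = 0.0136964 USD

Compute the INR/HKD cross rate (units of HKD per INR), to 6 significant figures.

1 INR × 0.0136964 = 0.0136964 USD
0.0136964 USD × 7.80242 = 0.106865 HKD

INR/HKD = 0.106865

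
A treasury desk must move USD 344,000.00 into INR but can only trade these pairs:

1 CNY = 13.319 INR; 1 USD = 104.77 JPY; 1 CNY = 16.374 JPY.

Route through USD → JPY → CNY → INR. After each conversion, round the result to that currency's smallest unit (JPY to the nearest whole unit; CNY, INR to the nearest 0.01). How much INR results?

INR 29,316,506.71

USD 344,000.00 × 104.77 = JPY 36,040,880
JPY 36,040,880 ÷ 16.374 = CNY 2,201,104.19
CNY 2,201,104.19 × 13.319 = INR 29,316,506.71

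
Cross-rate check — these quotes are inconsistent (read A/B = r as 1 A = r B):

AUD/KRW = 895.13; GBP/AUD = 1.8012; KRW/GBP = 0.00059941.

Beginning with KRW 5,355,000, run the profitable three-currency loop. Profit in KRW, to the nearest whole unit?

Profitable loop is KRW → AUD → GBP → KRW:
KRW 5,355,000 ÷ 895.13 = AUD 5,982.37
AUD 5,982.37 ÷ 1.8012 = GBP 3,321.33
GBP 3,321.33 ÷ 0.00059941 = KRW 5,540,991
Profit = KRW 5,540,991 − KRW 5,355,000

Profit: KRW 185,991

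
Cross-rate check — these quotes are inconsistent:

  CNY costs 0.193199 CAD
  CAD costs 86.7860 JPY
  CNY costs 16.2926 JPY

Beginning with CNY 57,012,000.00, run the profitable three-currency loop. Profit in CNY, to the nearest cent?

Profit: CNY 1,659,937.15

Profitable loop is CNY → CAD → JPY → CNY:
CNY 57,012,000.00 × 0.193199 = CAD 11,014,661.39
CAD 11,014,661.39 × 86.7860 = JPY 955,918,403
JPY 955,918,403 ÷ 16.2926 = CNY 58,671,937.15
Profit = CNY 58,671,937.15 − CNY 57,012,000.00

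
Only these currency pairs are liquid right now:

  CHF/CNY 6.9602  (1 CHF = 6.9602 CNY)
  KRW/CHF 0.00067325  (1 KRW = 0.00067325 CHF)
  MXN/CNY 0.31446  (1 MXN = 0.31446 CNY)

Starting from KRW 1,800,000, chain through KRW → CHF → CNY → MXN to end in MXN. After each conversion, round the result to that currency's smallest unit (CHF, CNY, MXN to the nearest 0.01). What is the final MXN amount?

KRW 1,800,000 × 0.00067325 = CHF 1,211.85
CHF 1,211.85 × 6.9602 = CNY 8,434.72
CNY 8,434.72 ÷ 0.31446 = MXN 26,822.87

MXN 26,822.87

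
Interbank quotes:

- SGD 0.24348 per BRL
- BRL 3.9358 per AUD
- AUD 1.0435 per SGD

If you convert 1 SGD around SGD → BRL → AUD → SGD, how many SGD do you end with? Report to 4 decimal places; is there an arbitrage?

1.0000 (no arbitrage)

Around SGD → BRL → AUD → SGD: 1 ÷ 0.24348 ÷ 3.9358 ÷ 1.0435 = 1.000026
Product ≈ 1 (deviation 0.003%, within rounding noise).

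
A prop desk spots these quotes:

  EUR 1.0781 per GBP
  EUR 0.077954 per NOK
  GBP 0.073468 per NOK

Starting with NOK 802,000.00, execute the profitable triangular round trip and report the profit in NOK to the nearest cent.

Profit: NOK 12,879.19

Profitable loop is NOK → GBP → EUR → NOK:
NOK 802,000.00 × 0.073468 = GBP 58,921.34
GBP 58,921.34 × 1.0781 = EUR 63,523.09
EUR 63,523.09 ÷ 0.077954 = NOK 814,879.19
Profit = NOK 814,879.19 − NOK 802,000.00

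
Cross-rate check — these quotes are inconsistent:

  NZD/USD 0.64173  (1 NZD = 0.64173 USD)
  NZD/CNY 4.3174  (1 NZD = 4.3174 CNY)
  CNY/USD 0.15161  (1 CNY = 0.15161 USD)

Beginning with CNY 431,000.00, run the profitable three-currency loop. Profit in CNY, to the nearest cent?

Profitable loop is CNY → USD → NZD → CNY:
CNY 431,000.00 × 0.15161 = USD 65,343.91
USD 65,343.91 ÷ 0.64173 = NZD 101,824.61
NZD 101,824.61 × 4.3174 = CNY 439,617.59
Profit = CNY 439,617.59 − CNY 431,000.00

Profit: CNY 8,617.59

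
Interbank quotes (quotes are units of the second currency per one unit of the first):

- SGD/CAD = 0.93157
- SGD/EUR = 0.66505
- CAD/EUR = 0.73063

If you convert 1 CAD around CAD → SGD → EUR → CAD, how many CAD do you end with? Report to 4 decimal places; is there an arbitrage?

0.9771 (arbitrage exists)

Around CAD → SGD → EUR → CAD: 1 ÷ 0.93157 × 0.66505 ÷ 0.73063 = 0.977105
Product < 1; profitable direction is CAD → EUR → SGD → CAD.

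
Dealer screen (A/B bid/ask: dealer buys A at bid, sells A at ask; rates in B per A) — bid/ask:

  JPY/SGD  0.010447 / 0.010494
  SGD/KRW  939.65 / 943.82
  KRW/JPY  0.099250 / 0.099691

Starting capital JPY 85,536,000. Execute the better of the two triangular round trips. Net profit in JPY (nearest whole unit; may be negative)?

Net profit: JPY 1,092,890

Best loop JPY → KRW → SGD → JPY:
JPY 85,536,000 ÷ 0.099691 (buy KRW at ask) = KRW 858,011,255
KRW 858,011,255 ÷ 943.82 (buy SGD at ask) = SGD 909,083.57
SGD 909,083.57 ÷ 0.010494 (buy JPY at ask) = JPY 86,628,890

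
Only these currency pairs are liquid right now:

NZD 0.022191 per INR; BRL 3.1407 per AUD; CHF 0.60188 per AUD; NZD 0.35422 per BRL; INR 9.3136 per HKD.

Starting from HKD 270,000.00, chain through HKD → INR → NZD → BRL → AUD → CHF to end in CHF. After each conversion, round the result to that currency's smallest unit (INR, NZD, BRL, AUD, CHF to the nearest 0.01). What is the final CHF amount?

CHF 30,190.39

HKD 270,000.00 × 9.3136 = INR 2,514,672.00
INR 2,514,672.00 × 0.022191 = NZD 55,803.09
NZD 55,803.09 ÷ 0.35422 = BRL 157,537.94
BRL 157,537.94 ÷ 3.1407 = AUD 50,160.14
AUD 50,160.14 × 0.60188 = CHF 30,190.39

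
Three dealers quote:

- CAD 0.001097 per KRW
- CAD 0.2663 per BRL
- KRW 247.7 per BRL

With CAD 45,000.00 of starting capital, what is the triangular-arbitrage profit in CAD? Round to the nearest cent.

Profit: CAD 917.05

Profitable loop is CAD → BRL → KRW → CAD:
CAD 45,000.00 ÷ 0.2663 = BRL 168,982.35
BRL 168,982.35 × 247.7 = KRW 41,856,928
KRW 41,856,928 × 0.001097 = CAD 45,917.05
Profit = CAD 45,917.05 − CAD 45,000.00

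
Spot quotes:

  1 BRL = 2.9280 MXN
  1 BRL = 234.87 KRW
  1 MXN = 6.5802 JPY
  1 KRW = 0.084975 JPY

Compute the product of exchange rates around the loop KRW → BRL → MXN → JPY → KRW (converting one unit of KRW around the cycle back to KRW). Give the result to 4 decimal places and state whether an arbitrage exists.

Around KRW → BRL → MXN → JPY → KRW: 1 ÷ 234.87 × 2.9280 × 6.5802 ÷ 0.084975 = 0.965365
Product < 1; profitable direction is KRW → JPY → MXN → BRL → KRW.

0.9654 (arbitrage exists)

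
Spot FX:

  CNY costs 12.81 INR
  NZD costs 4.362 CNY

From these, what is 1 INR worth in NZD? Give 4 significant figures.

INR/NZD = 0.01790

1 INR ÷ 12.81 = 0.078064 CNY
0.078064 CNY ÷ 4.362 = 0.0178964 NZD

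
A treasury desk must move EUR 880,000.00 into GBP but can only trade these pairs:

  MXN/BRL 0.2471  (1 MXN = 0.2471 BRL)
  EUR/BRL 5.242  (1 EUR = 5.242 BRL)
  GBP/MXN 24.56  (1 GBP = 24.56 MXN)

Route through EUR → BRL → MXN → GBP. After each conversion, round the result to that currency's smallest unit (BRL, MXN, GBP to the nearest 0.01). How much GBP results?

GBP 760,113.74

EUR 880,000.00 × 5.242 = BRL 4,612,960.00
BRL 4,612,960.00 ÷ 0.2471 = MXN 18,668,393.36
MXN 18,668,393.36 ÷ 24.56 = GBP 760,113.74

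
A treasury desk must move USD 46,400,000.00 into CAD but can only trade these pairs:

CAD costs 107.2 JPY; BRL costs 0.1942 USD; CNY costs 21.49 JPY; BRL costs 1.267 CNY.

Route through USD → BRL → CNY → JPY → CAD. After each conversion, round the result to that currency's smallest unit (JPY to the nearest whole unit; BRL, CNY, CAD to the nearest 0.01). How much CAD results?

CAD 60,685,788.62

USD 46,400,000.00 ÷ 0.1942 = BRL 238,928,939.24
BRL 238,928,939.24 × 1.267 = CNY 302,722,966.02
CNY 302,722,966.02 × 21.49 = JPY 6,505,516,540
JPY 6,505,516,540 ÷ 107.2 = CAD 60,685,788.62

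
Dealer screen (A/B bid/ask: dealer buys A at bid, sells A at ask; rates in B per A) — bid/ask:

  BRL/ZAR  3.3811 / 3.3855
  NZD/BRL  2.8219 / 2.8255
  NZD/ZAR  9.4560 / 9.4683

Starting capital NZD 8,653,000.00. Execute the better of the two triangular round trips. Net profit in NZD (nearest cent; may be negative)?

Best loop NZD → BRL → ZAR → NZD:
NZD 8,653,000.00 × 2.8219 (sell NZD at bid) = BRL 24,417,900.70
BRL 24,417,900.70 × 3.3811 (sell BRL at bid) = ZAR 82,559,364.06
ZAR 82,559,364.06 ÷ 9.4683 (buy NZD at ask) = NZD 8,719,555.15

Net profit: NZD 66,555.15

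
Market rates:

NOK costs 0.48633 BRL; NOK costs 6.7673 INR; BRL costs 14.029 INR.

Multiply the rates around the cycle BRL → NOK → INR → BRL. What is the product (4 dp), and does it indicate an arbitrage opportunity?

0.9919 (arbitrage exists)

Around BRL → NOK → INR → BRL: 1 ÷ 0.48633 × 6.7673 ÷ 14.029 = 0.991877
Product < 1; profitable direction is BRL → INR → NOK → BRL.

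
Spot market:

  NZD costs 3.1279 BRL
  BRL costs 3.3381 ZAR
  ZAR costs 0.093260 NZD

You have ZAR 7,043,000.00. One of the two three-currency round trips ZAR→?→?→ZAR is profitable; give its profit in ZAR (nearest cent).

Profitable loop is ZAR → BRL → NZD → ZAR:
ZAR 7,043,000.00 ÷ 3.3381 = BRL 2,109,882.87
BRL 2,109,882.87 ÷ 3.1279 = NZD 674,536.55
NZD 674,536.55 ÷ 0.093260 = ZAR 7,232,860.26
Profit = ZAR 7,232,860.26 − ZAR 7,043,000.00

Profit: ZAR 189,860.26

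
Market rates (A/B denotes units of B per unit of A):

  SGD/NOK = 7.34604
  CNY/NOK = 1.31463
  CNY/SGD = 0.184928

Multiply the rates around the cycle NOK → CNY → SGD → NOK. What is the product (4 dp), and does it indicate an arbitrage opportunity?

1.0334 (arbitrage exists)

Around NOK → CNY → SGD → NOK: 1 ÷ 1.31463 × 0.184928 × 7.34604 = 1.033362
Product > 1; profitable direction is NOK → CNY → SGD → NOK.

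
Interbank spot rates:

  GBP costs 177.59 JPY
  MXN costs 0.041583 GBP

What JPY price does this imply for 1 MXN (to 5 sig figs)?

MXN/JPY = 7.3847

1 MXN × 0.041583 = 0.041583 GBP
0.041583 GBP × 177.59 = 7.38472 JPY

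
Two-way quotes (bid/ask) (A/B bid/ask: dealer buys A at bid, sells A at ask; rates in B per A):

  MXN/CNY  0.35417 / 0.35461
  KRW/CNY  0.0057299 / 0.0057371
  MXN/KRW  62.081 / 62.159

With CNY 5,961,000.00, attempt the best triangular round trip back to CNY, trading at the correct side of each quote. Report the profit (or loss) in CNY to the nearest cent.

Net profit: CNY 18,624.19

Best loop CNY → MXN → KRW → CNY:
CNY 5,961,000.00 ÷ 0.35461 (buy MXN at ask) = MXN 16,810,016.64
MXN 16,810,016.64 × 62.081 (sell MXN at bid) = KRW 1,043,582,643
KRW 1,043,582,643 × 0.0057299 (sell KRW at bid) = CNY 5,979,624.19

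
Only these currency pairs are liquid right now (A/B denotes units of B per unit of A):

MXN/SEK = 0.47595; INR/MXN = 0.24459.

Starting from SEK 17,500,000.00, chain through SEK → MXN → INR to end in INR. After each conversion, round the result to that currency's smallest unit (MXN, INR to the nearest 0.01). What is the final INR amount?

INR 150,327,356.51

SEK 17,500,000.00 ÷ 0.47595 = MXN 36,768,568.13
MXN 36,768,568.13 ÷ 0.24459 = INR 150,327,356.51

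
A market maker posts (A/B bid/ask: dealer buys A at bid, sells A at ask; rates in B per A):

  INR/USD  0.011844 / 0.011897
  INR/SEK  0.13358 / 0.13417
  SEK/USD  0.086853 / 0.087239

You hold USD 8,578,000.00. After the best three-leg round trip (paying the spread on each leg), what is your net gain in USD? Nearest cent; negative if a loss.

Best loop USD → SEK → INR → USD:
USD 8,578,000.00 ÷ 0.087239 (buy SEK at ask) = SEK 98,327,582.85
SEK 98,327,582.85 ÷ 0.13417 (buy INR at ask) = INR 732,858,186.23
INR 732,858,186.23 × 0.011844 (sell INR at bid) = USD 8,679,972.36

Net profit: USD 101,972.36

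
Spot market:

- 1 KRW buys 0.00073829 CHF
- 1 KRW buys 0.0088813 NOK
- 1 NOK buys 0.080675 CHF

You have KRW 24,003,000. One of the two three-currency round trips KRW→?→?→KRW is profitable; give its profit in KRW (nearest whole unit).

Profit: KRW 730,011

Profitable loop is KRW → CHF → NOK → KRW:
KRW 24,003,000 × 0.00073829 = CHF 17,721.17
CHF 17,721.17 ÷ 0.080675 = NOK 219,661.29
NOK 219,661.29 ÷ 0.0088813 = KRW 24,733,011
Profit = KRW 24,733,011 − KRW 24,003,000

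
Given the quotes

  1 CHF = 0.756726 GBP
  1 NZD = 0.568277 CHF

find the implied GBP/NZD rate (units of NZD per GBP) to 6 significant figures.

GBP/NZD = 2.32542

1 GBP ÷ 0.756726 = 1.32148 CHF
1.32148 CHF ÷ 0.568277 = 2.32542 NZD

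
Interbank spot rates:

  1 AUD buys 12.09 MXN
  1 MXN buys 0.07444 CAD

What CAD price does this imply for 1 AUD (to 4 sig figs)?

AUD/CAD = 0.9000

1 AUD × 12.09 = 12.09 MXN
12.09 MXN × 0.07444 = 0.89998 CAD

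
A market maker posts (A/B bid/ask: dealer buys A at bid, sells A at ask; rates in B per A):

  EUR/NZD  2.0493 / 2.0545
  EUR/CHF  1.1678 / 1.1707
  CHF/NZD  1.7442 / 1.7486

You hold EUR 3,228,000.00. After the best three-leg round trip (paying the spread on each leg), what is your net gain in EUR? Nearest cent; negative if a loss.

Best loop EUR → NZD → CHF → EUR:
EUR 3,228,000.00 × 2.0493 (sell EUR at bid) = NZD 6,615,140.40
NZD 6,615,140.40 ÷ 1.7486 (buy CHF at ask) = CHF 3,783,106.71
CHF 3,783,106.71 ÷ 1.1707 (buy EUR at ask) = EUR 3,231,491.17

Net profit: EUR 3,491.17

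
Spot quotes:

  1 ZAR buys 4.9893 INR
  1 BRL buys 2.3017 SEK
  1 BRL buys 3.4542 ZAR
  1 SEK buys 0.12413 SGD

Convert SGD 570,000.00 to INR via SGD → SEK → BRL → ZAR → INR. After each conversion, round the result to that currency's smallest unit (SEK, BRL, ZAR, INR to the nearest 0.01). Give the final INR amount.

INR 34,382,423.17

SGD 570,000.00 ÷ 0.12413 = SEK 4,591,960.04
SEK 4,591,960.04 ÷ 2.3017 = BRL 1,995,029.78
BRL 1,995,029.78 × 3.4542 = ZAR 6,891,231.87
ZAR 6,891,231.87 × 4.9893 = INR 34,382,423.17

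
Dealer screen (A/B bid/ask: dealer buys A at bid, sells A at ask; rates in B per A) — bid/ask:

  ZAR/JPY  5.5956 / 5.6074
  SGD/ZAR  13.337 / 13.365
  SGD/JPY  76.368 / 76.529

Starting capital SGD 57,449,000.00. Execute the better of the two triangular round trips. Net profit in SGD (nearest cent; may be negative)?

Net profit: SGD 1,092,438.53

Best loop SGD → JPY → ZAR → SGD:
SGD 57,449,000.00 × 76.368 (sell SGD at bid) = JPY 4,387,265,232
JPY 4,387,265,232 ÷ 5.6074 (buy ZAR at ask) = ZAR 782,406,325.93
ZAR 782,406,325.93 ÷ 13.365 (buy SGD at ask) = SGD 58,541,438.53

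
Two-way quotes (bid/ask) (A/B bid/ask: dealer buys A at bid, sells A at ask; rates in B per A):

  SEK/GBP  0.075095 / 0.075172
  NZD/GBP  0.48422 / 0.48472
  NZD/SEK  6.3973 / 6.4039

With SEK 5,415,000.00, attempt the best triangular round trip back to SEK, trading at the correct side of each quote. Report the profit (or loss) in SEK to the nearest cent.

Best loop SEK → NZD → GBP → SEK:
SEK 5,415,000.00 ÷ 6.4039 (buy NZD at ask) = NZD 845,578.48
NZD 845,578.48 × 0.48422 (sell NZD at bid) = GBP 409,446.01
GBP 409,446.01 ÷ 0.075172 (buy SEK at ask) = SEK 5,446,788.82

Net profit: SEK 31,788.82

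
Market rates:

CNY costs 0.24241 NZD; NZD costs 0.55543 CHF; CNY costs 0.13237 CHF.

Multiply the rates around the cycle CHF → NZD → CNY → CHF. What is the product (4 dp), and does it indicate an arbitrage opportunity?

0.9831 (arbitrage exists)

Around CHF → NZD → CNY → CHF: 1 ÷ 0.55543 ÷ 0.24241 × 0.13237 = 0.983127
Product < 1; profitable direction is CHF → CNY → NZD → CHF.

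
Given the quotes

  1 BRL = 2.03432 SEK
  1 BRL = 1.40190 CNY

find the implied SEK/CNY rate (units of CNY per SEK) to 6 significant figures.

SEK/CNY = 0.689125

1 SEK ÷ 2.03432 = 0.491565 BRL
0.491565 BRL × 1.40190 = 0.689125 CNY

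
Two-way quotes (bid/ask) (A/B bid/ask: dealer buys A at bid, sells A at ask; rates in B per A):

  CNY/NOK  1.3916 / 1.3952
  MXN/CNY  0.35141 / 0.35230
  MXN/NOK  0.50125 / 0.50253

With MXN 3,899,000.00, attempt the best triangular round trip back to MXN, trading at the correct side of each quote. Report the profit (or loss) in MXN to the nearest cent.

Best loop MXN → NOK → CNY → MXN:
MXN 3,899,000.00 × 0.50125 (sell MXN at bid) = NOK 1,954,373.75
NOK 1,954,373.75 ÷ 1.3952 (buy CNY at ask) = CNY 1,400,783.94
CNY 1,400,783.94 ÷ 0.35230 (buy MXN at ask) = MXN 3,976,111.09

Net profit: MXN 77,111.09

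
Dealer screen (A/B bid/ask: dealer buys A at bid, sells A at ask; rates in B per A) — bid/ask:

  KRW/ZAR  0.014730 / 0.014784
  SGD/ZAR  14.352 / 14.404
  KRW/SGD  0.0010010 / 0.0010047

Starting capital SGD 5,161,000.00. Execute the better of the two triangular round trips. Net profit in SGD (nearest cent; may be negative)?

Net profit: SGD 92,117.21

Best loop SGD → KRW → ZAR → SGD:
SGD 5,161,000.00 ÷ 0.0010047 (buy KRW at ask) = KRW 5,136,856,773
KRW 5,136,856,773 × 0.014730 (sell KRW at bid) = ZAR 75,665,900.27
ZAR 75,665,900.27 ÷ 14.404 (buy SGD at ask) = SGD 5,253,117.21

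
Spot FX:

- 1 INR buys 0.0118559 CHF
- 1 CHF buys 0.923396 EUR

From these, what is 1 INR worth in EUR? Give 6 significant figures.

1 INR × 0.0118559 = 0.0118559 CHF
0.0118559 CHF × 0.923396 = 0.0109477 EUR

INR/EUR = 0.0109477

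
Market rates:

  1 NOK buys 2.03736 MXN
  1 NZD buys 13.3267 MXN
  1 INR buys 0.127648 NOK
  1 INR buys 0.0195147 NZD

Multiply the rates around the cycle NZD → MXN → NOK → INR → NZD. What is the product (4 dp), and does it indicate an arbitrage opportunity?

Around NZD → MXN → NOK → INR → NZD: 1 × 13.3267 ÷ 2.03736 ÷ 0.127648 × 0.0195147 = 1.000006
Product ≈ 1 (deviation 0.001%, within rounding noise).

1.0000 (no arbitrage)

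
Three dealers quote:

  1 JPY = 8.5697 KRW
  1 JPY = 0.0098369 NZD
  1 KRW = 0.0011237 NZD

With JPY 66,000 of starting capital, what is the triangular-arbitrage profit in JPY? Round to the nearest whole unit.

Profitable loop is JPY → NZD → KRW → JPY:
JPY 66,000 × 0.0098369 = NZD 649.24
NZD 649.24 ÷ 0.0011237 = KRW 577,766
KRW 577,766 ÷ 8.5697 = JPY 67,420
Profit = JPY 67,420 − JPY 66,000

Profit: JPY 1,420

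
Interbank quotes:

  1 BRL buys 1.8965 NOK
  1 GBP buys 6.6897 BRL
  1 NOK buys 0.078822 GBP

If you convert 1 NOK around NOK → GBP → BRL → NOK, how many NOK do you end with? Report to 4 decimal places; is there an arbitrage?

Around NOK → GBP → BRL → NOK: 1 × 0.078822 × 6.6897 × 1.8965 = 1.000016
Product ≈ 1 (deviation 0.002%, within rounding noise).

1.0000 (no arbitrage)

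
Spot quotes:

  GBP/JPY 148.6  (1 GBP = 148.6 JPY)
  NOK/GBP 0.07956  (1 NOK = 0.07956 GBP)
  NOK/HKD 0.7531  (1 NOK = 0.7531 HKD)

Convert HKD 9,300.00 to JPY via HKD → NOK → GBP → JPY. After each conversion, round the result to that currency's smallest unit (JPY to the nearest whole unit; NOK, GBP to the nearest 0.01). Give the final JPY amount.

HKD 9,300.00 ÷ 0.7531 = NOK 12,348.96
NOK 12,348.96 × 0.07956 = GBP 982.48
GBP 982.48 × 148.6 = JPY 145,997

JPY 145,997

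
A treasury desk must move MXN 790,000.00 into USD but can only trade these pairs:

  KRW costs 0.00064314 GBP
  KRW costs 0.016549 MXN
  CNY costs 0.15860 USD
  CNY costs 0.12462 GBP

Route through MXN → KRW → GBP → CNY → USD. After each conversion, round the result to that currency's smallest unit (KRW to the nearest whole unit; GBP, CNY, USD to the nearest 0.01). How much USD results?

MXN 790,000.00 ÷ 0.016549 = KRW 47,737,023
KRW 47,737,023 × 0.00064314 = GBP 30,701.59
GBP 30,701.59 ÷ 0.12462 = CNY 246,361.66
CNY 246,361.66 × 0.15860 = USD 39,072.96

USD 39,072.96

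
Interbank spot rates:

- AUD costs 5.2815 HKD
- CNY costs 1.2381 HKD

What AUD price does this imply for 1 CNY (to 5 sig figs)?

1 CNY × 1.2381 = 1.2381 HKD
1.2381 HKD ÷ 5.2815 = 0.234422 AUD

CNY/AUD = 0.23442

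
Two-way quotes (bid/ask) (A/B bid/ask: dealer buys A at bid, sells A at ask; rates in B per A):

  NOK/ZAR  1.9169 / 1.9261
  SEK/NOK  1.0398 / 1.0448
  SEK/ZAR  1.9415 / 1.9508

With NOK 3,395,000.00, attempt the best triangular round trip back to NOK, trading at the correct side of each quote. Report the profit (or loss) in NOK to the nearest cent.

Best loop NOK → ZAR → SEK → NOK:
NOK 3,395,000.00 × 1.9169 (sell NOK at bid) = ZAR 6,507,875.50
ZAR 6,507,875.50 ÷ 1.9508 (buy SEK at ask) = SEK 3,336,003.43
SEK 3,336,003.43 × 1.0398 (sell SEK at bid) = NOK 3,468,776.37

Net profit: NOK 73,776.37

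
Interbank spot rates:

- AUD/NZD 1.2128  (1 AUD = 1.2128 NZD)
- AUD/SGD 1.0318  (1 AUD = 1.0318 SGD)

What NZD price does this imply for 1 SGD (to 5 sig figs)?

SGD/NZD = 1.1754

1 SGD ÷ 1.0318 = 0.96918 AUD
0.96918 AUD × 1.2128 = 1.17542 NZD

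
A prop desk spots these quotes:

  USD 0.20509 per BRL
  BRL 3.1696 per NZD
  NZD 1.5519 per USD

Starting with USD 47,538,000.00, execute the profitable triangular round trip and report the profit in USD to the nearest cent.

Profit: USD 419,173.94

Profitable loop is USD → NZD → BRL → USD:
USD 47,538,000.00 × 1.5519 = NZD 73,774,222.20
NZD 73,774,222.20 × 3.1696 = BRL 233,834,774.69
BRL 233,834,774.69 × 0.20509 = USD 47,957,173.94
Profit = USD 47,957,173.94 − USD 47,538,000.00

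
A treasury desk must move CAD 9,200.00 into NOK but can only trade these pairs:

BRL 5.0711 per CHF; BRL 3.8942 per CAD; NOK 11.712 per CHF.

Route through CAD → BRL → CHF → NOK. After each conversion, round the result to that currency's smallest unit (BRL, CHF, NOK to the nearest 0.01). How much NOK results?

CAD 9,200.00 × 3.8942 = BRL 35,826.64
BRL 35,826.64 ÷ 5.0711 = CHF 7,064.87
CHF 7,064.87 × 11.712 = NOK 82,743.76

NOK 82,743.76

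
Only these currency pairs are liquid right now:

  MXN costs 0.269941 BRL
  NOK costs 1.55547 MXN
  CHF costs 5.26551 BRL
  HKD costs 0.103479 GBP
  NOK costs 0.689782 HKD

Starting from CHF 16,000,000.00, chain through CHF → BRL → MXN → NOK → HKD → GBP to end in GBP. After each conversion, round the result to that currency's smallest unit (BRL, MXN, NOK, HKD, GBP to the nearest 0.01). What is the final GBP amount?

CHF 16,000,000.00 × 5.26551 = BRL 84,248,160.00
BRL 84,248,160.00 ÷ 0.269941 = MXN 312,098,421.51
MXN 312,098,421.51 ÷ 1.55547 = NOK 200,645,735.06
NOK 200,645,735.06 × 0.689782 = HKD 138,401,816.42
HKD 138,401,816.42 × 0.103479 = GBP 14,321,681.56

GBP 14,321,681.56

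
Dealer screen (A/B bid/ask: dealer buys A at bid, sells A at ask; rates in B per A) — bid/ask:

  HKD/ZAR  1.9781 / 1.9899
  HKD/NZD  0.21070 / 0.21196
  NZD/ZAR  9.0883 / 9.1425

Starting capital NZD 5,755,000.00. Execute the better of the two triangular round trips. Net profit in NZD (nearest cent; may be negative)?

Best loop NZD → HKD → ZAR → NZD:
NZD 5,755,000.00 ÷ 0.21196 (buy HKD at ask) = HKD 27,151,349.31
HKD 27,151,349.31 × 1.9781 (sell HKD at bid) = ZAR 53,708,084.07
ZAR 53,708,084.07 ÷ 9.1425 (buy NZD at ask) = NZD 5,874,551.17

Net profit: NZD 119,551.17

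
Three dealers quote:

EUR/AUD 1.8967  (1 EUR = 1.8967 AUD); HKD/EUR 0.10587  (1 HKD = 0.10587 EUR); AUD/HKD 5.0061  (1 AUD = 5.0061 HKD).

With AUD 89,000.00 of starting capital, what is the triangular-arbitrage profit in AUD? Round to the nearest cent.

Profitable loop is AUD → HKD → EUR → AUD:
AUD 89,000.00 × 5.0061 = HKD 445,542.90
HKD 445,542.90 × 0.10587 = EUR 47,169.63
EUR 47,169.63 × 1.8967 = AUD 89,466.63
Profit = AUD 89,466.63 − AUD 89,000.00

Profit: AUD 466.63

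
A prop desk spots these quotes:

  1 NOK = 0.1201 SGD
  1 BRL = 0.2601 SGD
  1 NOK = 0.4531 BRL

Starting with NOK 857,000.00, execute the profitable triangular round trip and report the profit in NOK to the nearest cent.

Profit: NOK 16,352.19

Profitable loop is NOK → SGD → BRL → NOK:
NOK 857,000.00 × 0.1201 = SGD 102,925.70
SGD 102,925.70 ÷ 0.2601 = BRL 395,715.88
BRL 395,715.88 ÷ 0.4531 = NOK 873,352.19
Profit = NOK 873,352.19 − NOK 857,000.00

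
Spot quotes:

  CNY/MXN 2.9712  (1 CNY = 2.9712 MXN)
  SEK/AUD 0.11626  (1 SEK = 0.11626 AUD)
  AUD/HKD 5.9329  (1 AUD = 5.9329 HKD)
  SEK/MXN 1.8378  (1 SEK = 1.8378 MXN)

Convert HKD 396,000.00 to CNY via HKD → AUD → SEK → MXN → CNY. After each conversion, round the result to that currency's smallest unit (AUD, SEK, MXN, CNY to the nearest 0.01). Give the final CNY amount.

HKD 396,000.00 ÷ 5.9329 = AUD 66,746.45
AUD 66,746.45 ÷ 0.11626 = SEK 574,113.62
SEK 574,113.62 × 1.8378 = MXN 1,055,106.01
MXN 1,055,106.01 ÷ 2.9712 = CNY 355,111.07

CNY 355,111.07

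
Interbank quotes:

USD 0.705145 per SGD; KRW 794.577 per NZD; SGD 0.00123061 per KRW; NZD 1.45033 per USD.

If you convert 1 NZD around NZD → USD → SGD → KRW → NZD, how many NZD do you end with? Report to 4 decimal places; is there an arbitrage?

1.0000 (no arbitrage)

Around NZD → USD → SGD → KRW → NZD: 1 ÷ 1.45033 ÷ 0.705145 ÷ 0.00123061 ÷ 794.577 = 0.999996
Product ≈ 1 (deviation 0.000%, within rounding noise).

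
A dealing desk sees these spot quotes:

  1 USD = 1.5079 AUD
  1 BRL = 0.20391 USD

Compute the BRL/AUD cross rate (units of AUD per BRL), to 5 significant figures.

BRL/AUD = 0.30748

1 BRL × 0.20391 = 0.20391 USD
0.20391 USD × 1.5079 = 0.307476 AUD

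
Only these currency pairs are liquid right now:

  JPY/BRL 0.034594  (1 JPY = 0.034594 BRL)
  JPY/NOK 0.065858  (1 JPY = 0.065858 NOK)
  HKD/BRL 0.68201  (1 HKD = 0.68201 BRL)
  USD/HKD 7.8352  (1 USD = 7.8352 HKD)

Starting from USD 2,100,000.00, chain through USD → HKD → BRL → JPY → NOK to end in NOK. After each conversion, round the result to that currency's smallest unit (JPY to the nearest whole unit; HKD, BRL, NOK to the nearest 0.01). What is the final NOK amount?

NOK 21,363,277.45

USD 2,100,000.00 × 7.8352 = HKD 16,453,920.00
HKD 16,453,920.00 × 0.68201 = BRL 11,221,737.98
BRL 11,221,737.98 ÷ 0.034594 = JPY 324,383,939
JPY 324,383,939 × 0.065858 = NOK 21,363,277.45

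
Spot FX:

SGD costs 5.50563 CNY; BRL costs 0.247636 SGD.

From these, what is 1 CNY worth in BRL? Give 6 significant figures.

CNY/BRL = 0.733465

1 CNY ÷ 5.50563 = 0.181632 SGD
0.181632 SGD ÷ 0.247636 = 0.733465 BRL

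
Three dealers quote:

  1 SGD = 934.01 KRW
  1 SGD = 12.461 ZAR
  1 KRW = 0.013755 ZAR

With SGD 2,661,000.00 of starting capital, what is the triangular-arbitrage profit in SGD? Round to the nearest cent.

Profit: SGD 82,494.53

Profitable loop is SGD → KRW → ZAR → SGD:
SGD 2,661,000.00 × 934.01 = KRW 2,485,400,610
KRW 2,485,400,610 × 0.013755 = ZAR 34,186,685.39
ZAR 34,186,685.39 ÷ 12.461 = SGD 2,743,494.53
Profit = SGD 2,743,494.53 − SGD 2,661,000.00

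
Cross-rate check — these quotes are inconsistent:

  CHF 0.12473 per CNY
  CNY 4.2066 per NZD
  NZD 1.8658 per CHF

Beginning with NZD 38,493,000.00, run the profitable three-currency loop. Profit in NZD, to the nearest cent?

Profit: NZD 827,092.53

Profitable loop is NZD → CHF → CNY → NZD:
NZD 38,493,000.00 ÷ 1.8658 = CHF 20,630,828.60
CHF 20,630,828.60 ÷ 0.12473 = CNY 165,403,901.22
CNY 165,403,901.22 ÷ 4.2066 = NZD 39,320,092.53
Profit = NZD 39,320,092.53 − NZD 38,493,000.00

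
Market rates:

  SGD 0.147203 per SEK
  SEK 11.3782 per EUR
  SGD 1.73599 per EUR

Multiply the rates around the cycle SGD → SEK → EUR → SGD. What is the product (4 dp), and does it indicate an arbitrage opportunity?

1.0365 (arbitrage exists)

Around SGD → SEK → EUR → SGD: 1 ÷ 0.147203 ÷ 11.3782 × 1.73599 = 1.036471
Product > 1; profitable direction is SGD → SEK → EUR → SGD.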